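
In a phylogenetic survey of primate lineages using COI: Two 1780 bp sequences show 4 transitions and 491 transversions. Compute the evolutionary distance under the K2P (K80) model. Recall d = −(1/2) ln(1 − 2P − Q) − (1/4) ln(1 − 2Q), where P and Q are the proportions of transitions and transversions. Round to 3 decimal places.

0.365

P = 4/1780 ≈ 0.002247 and Q = 491/1780 ≈ 0.275843.
Under the Kimura two-parameter model, d = −½ ln(1 − 2P − Q) − ¼ ln(1 − 2Q).
1 − 2P − Q = 0.719663, giving −½ ln(0.719663) = 0.164486.
1 − 2Q = 0.448314, giving −¼ ln(0.448314) = 0.200565.
d = 0.164486 + 0.200565 = 0.365051.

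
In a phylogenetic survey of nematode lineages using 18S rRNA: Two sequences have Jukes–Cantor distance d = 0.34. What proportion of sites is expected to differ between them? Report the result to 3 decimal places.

0.273

p = (3/4)(1 − e^(−4d/3)) = 0.75 × (1 − e^(-0.453333)) = 0.75 × (1 − 0.635506) = 0.273371.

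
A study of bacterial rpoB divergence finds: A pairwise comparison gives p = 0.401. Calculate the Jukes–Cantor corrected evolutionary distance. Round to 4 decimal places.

d = −(3/4) ln(1 − 4p/3) = −0.75 ln(1 − 0.534667) = −0.75 ln(0.465333)
  = −0.75 × (-0.765002) = 0.573752 substitutions/site.

0.5738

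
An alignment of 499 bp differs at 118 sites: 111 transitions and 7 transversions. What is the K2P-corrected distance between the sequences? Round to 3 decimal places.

0.314

P = 111/499 ≈ 0.222445 and Q = 7/499 ≈ 0.014028.
Under the Kimura two-parameter model, d = −½ ln(1 − 2P − Q) − ¼ ln(1 − 2Q).
1 − 2P − Q = 0.541082, giving −½ ln(0.541082) = 0.307092.
1 − 2Q = 0.971944, giving −¼ ln(0.971944) = 0.007114.
d = 0.307092 + 0.007114 = 0.314206.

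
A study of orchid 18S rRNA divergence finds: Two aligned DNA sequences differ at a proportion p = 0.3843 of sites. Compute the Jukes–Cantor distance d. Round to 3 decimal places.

0.539

d = −(3/4) ln(1 − 4p/3) = −0.75 ln(1 − 0.5124) = −0.75 ln(0.4876)
  = −0.75 × (-0.718260) = 0.538695 substitutions/site.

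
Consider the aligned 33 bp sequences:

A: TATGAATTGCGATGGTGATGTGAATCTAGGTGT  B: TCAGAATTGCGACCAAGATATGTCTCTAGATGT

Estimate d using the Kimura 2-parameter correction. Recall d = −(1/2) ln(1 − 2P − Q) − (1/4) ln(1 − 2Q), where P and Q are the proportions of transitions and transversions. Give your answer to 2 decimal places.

Of 33 sites, 4 differences are transitions and 6 are transversions, so P = 4/33 ≈ 0.121212 and Q = 6/33 ≈ 0.181818.
Under the Kimura two-parameter model, d = −½ ln(1 − 2P − Q) − ¼ ln(1 − 2Q).
1 − 2P − Q = 0.575758, giving −½ ln(0.575758) = 0.276034.
1 − 2Q = 0.636364, giving −¼ ln(0.636364) = 0.112996.
d = 0.276034 + 0.112996 = 0.389030.

0.39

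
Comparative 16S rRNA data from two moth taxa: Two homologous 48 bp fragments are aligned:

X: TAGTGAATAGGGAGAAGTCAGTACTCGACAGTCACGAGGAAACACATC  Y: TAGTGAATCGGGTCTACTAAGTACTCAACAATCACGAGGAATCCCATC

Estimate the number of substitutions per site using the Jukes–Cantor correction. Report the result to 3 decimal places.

0.244

The sequences differ at 10 of 48 sites (9, 13, 14, 15, 17, 19, 27, 31, 42, 44), so p = 10/48 ≈ 0.208333.
d = −(3/4) ln(1 − 4p/3) = −0.75 ln(1 − 0.277777) = −0.75 ln(0.722223)
  = −0.75 × (-0.325421) = 0.244066 substitutions/site.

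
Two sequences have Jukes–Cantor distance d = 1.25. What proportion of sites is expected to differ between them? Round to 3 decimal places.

0.608

p = (3/4)(1 − e^(−4d/3)) = 0.75 × (1 − e^(-1.666667)) = 0.75 × (1 − 0.188876) = 0.608343.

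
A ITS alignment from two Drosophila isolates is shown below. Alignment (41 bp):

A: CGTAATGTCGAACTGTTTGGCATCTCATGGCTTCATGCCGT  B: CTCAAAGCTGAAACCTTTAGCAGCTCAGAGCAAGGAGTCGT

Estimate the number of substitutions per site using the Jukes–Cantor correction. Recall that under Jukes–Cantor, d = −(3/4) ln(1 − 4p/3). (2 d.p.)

0.66

The sequences differ at 18 of 41 sites, so p = 18/41 ≈ 0.439024.
d = −(3/4) ln(1 − 4p/3) = −0.75 ln(1 − 0.585365) = −0.75 ln(0.414635)
  = −0.75 × (-0.880357) = 0.660268 substitutions/site.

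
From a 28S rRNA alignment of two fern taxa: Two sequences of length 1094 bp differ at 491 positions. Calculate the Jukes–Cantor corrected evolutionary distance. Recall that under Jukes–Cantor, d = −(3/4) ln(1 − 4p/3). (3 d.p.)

p = 491/1094 ≈ 0.448812.
d = −(3/4) ln(1 − 4p/3) = −0.75 ln(1 − 0.598416) = −0.75 ln(0.401584)
  = −0.75 × (-0.912339) = 0.684254 substitutions/site.

0.684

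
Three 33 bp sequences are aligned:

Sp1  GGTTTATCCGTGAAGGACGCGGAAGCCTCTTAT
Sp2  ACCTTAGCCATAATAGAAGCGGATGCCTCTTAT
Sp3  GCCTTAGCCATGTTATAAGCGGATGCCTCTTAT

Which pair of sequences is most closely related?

Sp2 and Sp3

Sp1–Sp2: 10/33 differ, p = 0.303, d = 0.388.
Sp1–Sp3: 10/33 differ, p = 0.303, d = 0.388.
Sp2–Sp3: 4/33 differ, p = 0.121, d = 0.132.
The smallest distance is between Sp2 and Sp3.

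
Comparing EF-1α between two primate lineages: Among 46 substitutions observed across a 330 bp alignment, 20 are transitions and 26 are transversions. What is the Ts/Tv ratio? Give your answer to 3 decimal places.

0.769

R = 20/26 = 0.769230… ≈ 0.769 (to 3 d.p.).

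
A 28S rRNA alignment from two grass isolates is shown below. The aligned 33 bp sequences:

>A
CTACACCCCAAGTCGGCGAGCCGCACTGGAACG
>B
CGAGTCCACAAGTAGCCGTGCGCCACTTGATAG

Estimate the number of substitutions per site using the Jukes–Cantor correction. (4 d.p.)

0.4975

The sequences differ at 12 of 33 sites, so p = 12/33 ≈ 0.363636.
d = −(3/4) ln(1 − 4p/3) = −0.75 ln(1 − 0.484848) = −0.75 ln(0.515152)
  = −0.75 × (-0.663293) = 0.497470 substitutions/site.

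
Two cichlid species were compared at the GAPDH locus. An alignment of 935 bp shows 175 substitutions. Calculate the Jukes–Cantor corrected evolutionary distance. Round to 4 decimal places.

0.2153

p = 175/935 ≈ 0.187166.
d = −(3/4) ln(1 − 4p/3) = −0.75 ln(1 − 0.249555) = −0.75 ln(0.750445)
  = −0.75 × (-0.287089) = 0.215317 substitutions/site.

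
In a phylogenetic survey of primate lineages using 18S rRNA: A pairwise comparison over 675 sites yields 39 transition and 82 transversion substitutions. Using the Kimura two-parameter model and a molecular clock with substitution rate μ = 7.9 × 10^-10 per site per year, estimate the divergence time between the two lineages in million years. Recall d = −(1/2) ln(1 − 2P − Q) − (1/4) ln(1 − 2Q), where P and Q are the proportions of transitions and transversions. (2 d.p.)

P = 39/675 ≈ 0.057778 and Q = 82/675 ≈ 0.121481.
Under the Kimura two-parameter model, d = −½ ln(1 − 2P − Q) − ¼ ln(1 − 2Q).
1 − 2P − Q = 0.762963, giving −½ ln(0.762963) = 0.135273.
1 − 2Q = 0.757038, giving −¼ ln(0.757038) = 0.069585.
d = 0.135273 + 0.069585 = 0.204858.
Under a molecular clock d = 2μt, so t = d/(2μ) = 0.204858 / (2 × 7.9 × 10^-10) = 129.66 million years.

129.66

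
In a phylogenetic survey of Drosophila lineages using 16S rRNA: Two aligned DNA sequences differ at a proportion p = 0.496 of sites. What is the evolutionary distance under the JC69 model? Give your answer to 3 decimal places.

d = −(3/4) ln(1 − 4p/3) = −0.75 ln(1 − 0.661333) = −0.75 ln(0.338667)
  = −0.75 × (-1.082738) = 0.812054 substitutions/site.

0.812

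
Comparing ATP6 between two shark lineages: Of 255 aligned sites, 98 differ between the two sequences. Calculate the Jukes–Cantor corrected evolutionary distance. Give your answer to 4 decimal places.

0.5387

p = 98/255 ≈ 0.384314.
d = −(3/4) ln(1 − 4p/3) = −0.75 ln(1 − 0.512419) = −0.75 ln(0.487581)
  = −0.75 × (-0.718299) = 0.538724 substitutions/site.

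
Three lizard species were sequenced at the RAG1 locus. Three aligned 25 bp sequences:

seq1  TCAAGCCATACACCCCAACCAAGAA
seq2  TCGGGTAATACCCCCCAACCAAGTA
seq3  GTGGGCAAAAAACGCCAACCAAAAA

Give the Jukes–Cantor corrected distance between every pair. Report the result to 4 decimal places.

seq1–seq2: 6/25 sites differ → p = 0.24, d = −0.75 ln(1 − 0.32) = 0.289247 ≈ 0.2892.
seq1–seq3: 9/25 sites differ → p = 0.36, d = −0.75 ln(1 − 0.48) = 0.490445 ≈ 0.4904.
seq2–seq3: 9/25 sites differ → p = 0.36, d = −0.75 ln(1 − 0.48) = 0.490445 ≈ 0.4904.

d(seq1,seq2) = 0.2892, d(seq1,seq3) = 0.4904, d(seq2,seq3) = 0.4904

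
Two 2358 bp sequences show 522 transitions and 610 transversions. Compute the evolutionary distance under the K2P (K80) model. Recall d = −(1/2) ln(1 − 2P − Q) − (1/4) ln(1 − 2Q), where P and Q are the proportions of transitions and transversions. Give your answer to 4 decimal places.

P = 522/2358 ≈ 0.221374 and Q = 610/2358 ≈ 0.258694.
Under the Kimura two-parameter model, d = −½ ln(1 − 2P − Q) − ¼ ln(1 − 2Q).
1 − 2P − Q = 0.298558, giving −½ ln(0.298558) = 0.604396.
1 − 2Q = 0.482612, giving −¼ ln(0.482612) = 0.182136.
d = 0.604396 + 0.182136 = 0.786532.

0.7865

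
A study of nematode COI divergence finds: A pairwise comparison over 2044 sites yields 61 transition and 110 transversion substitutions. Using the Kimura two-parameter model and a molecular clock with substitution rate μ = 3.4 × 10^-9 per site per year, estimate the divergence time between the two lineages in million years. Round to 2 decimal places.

13.05

P = 61/2044 ≈ 0.029843 and Q = 110/2044 ≈ 0.053816.
Under the Kimura two-parameter model, d = −½ ln(1 − 2P − Q) − ¼ ln(1 − 2Q).
1 − 2P − Q = 0.886498, giving −½ ln(0.886498) = 0.060238.
1 − 2Q = 0.892368, giving −¼ ln(0.892368) = 0.028469.
d = 0.060238 + 0.028469 = 0.088707.
Under a molecular clock d = 2μt, so t = d/(2μ) = 0.088707 / (2 × 3.4 × 10^-9) = 13.05 million years.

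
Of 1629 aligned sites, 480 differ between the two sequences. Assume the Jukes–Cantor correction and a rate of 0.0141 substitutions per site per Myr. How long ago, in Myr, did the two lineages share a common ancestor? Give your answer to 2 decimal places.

13.27

p = 480/1629 ≈ 0.294659.
d = −(3/4) ln(1 − 4p/3) = −0.75 ln(1 − 0.392879) = −0.75 ln(0.607121)
  = −0.75 × (-0.499027) = 0.374270 substitutions/site.
Under a molecular clock d = 2μt, so t = d/(2μ) = 0.374270 / (2 × 0.0141) = 13.27 Myr.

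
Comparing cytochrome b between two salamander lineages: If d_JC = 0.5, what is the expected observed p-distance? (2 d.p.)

0.36

p = (3/4)(1 − e^(−4d/3)) = 0.75 × (1 − e^(-0.666667)) = 0.75 × (1 − 0.513417) = 0.364937.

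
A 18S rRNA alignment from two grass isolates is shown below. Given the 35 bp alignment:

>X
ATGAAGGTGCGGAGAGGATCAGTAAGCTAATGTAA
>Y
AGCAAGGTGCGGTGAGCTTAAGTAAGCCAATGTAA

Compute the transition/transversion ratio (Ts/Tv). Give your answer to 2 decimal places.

Transitions are A↔G and C↔T; transversions are all other mismatches.
Transitions: 1. Transversions: 6.
R = 1/6 = 0.166666… ≈ 0.17 (to 2 d.p.).

0.17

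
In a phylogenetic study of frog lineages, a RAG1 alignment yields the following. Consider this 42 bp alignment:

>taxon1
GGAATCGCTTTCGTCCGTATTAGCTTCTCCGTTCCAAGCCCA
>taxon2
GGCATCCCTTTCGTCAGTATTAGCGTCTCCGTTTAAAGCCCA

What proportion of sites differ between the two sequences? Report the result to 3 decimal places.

0.143

The sequences differ at 6 of 42 positions (sites 3, 7, 16, 25, 34, 35).
p = 6/42 = 0.142857… ≈ 0.143 (to 3 d.p.).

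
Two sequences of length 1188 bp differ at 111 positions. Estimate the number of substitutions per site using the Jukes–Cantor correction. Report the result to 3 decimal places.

0.100

p = 111/1188 ≈ 0.093434.
d = −(3/4) ln(1 − 4p/3) = −0.75 ln(1 − 0.124579) = −0.75 ln(0.875421)
  = −0.75 × (-0.133050) = 0.099788 substitutions/site.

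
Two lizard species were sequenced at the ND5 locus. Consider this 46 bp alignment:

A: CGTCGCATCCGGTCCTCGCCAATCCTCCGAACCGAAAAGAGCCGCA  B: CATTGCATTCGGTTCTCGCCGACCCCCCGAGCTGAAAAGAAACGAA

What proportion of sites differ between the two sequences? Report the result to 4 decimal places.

The sequences differ at 12 of 46 positions.
p = 12/46 = 0.260869… ≈ 0.2609 (to 4 d.p.).

0.2609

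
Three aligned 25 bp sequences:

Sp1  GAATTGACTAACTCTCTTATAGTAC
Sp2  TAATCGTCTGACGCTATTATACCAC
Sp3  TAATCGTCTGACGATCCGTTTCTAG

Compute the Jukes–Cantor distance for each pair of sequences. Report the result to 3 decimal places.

d(Sp1,Sp2) = 0.417, d(Sp1,Sp3) = 0.766, d(Sp2,Sp3) = 0.417

Sp1–Sp2: 8/25 sites differ → p = 0.32, d = −0.75 ln(1 − 0.426667) = 0.417216 ≈ 0.417.
Sp1–Sp3: 12/25 sites differ → p = 0.48, d = −0.75 ln(1 − 0.64) = 0.766238 ≈ 0.766.
Sp2–Sp3: 8/25 sites differ → p = 0.32, d = −0.75 ln(1 − 0.426667) = 0.417216 ≈ 0.417.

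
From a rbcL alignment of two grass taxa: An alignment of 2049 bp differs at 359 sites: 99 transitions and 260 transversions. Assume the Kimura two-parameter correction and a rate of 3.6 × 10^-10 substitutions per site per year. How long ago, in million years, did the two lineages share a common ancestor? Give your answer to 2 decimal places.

277.33

P = 99/2049 ≈ 0.048316 and Q = 260/2049 ≈ 0.126891.
Under the Kimura two-parameter model, d = −½ ln(1 − 2P − Q) − ¼ ln(1 − 2Q).
1 − 2P − Q = 0.776477, giving −½ ln(0.776477) = 0.126494.
1 − 2Q = 0.746218, giving −¼ ln(0.746218) = 0.073184.
d = 0.126494 + 0.073184 = 0.199678.
Under a molecular clock d = 2μt, so t = d/(2μ) = 0.199678 / (2 × 3.6 × 10^-10) = 277.33 million years.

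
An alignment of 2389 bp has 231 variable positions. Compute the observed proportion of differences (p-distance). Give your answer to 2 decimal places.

0.10

p = 231/2389 = 0.096693… ≈ 0.10 (to 2 d.p.).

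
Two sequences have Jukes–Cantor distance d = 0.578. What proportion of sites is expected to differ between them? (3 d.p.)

p = (3/4)(1 − e^(−4d/3)) = 0.75 × (1 − e^(-0.770667)) = 0.75 × (1 − 0.462704) = 0.402972.

0.403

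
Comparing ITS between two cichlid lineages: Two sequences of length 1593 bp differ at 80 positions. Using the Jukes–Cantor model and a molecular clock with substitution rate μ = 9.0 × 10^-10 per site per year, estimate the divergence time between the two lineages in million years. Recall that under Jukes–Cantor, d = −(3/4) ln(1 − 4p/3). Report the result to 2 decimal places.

28.88

p = 80/1593 ≈ 0.05022.
d = −(3/4) ln(1 − 4p/3) = −0.75 ln(1 − 0.06696) = −0.75 ln(0.93304)
  = −0.75 × (-0.069307) = 0.051980 substitutions/site.
Under a molecular clock d = 2μt, so t = d/(2μ) = 0.051980 / (2 × 9.0 × 10^-10) = 28.88 million years.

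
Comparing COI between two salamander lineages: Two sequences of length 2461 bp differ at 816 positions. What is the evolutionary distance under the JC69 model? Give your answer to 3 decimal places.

0.438

p = 816/2461 ≈ 0.331573.
d = −(3/4) ln(1 − 4p/3) = −0.75 ln(1 − 0.442097) = −0.75 ln(0.557903)
  = −0.75 × (-0.583570) = 0.437678 substitutions/site.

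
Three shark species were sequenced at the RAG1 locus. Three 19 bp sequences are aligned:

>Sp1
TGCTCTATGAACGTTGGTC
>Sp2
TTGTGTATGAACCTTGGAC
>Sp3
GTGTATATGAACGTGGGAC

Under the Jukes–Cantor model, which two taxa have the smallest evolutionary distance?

Sp1–Sp2: 5/19 differ, p = 0.263, d = 0.324.
Sp1–Sp3: 6/19 differ, p = 0.316, d = 0.410.
Sp2–Sp3: 4/19 differ, p = 0.211, d = 0.247.
The smallest distance is between Sp2 and Sp3.

Sp2 and Sp3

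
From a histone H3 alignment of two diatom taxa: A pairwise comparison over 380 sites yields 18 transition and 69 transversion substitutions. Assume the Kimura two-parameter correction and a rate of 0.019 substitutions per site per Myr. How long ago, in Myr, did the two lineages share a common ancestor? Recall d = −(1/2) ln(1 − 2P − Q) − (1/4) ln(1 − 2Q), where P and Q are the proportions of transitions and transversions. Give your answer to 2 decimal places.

P = 18/380 ≈ 0.047368 and Q = 69/380 ≈ 0.181579.
Under the Kimura two-parameter model, d = −½ ln(1 − 2P − Q) − ¼ ln(1 − 2Q).
1 − 2P − Q = 0.723685, giving −½ ln(0.723685) = 0.161700.
1 − 2Q = 0.636842, giving −¼ ln(0.636842) = 0.112808.
d = 0.161700 + 0.112808 = 0.274508.
Under a molecular clock d = 2μt, so t = d/(2μ) = 0.274508 / (2 × 0.019) = 7.22 Myr.

7.22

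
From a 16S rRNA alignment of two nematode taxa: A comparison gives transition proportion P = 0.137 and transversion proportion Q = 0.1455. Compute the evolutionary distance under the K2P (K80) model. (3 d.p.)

Under the Kimura two-parameter model, d = −½ ln(1 − 2P − Q) − ¼ ln(1 − 2Q).
1 − 2P − Q = 0.5805, giving −½ ln(0.5805) = 0.271933.
1 − 2Q = 0.709, giving −¼ ln(0.709) = 0.085975.
d = 0.271933 + 0.085975 = 0.357908.

0.358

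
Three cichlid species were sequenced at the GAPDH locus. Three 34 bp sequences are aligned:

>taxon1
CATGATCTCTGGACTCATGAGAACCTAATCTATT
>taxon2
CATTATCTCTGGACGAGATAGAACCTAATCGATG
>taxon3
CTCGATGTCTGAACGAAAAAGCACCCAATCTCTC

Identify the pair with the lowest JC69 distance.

taxon1 and taxon2

taxon1–taxon2: 8/34 differ, p = 0.235, d = 0.282.
taxon1–taxon3: 12/34 differ, p = 0.353, d = 0.477.
taxon2–taxon3: 12/34 differ, p = 0.353, d = 0.477.
The smallest distance is between taxon1 and taxon2.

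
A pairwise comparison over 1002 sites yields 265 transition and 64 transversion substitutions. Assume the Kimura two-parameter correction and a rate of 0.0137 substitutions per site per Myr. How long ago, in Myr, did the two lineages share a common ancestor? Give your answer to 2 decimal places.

17.64

P = 265/1002 ≈ 0.264471 and Q = 64/1002 ≈ 0.063872.
Under the Kimura two-parameter model, d = −½ ln(1 − 2P − Q) − ¼ ln(1 − 2Q).
1 − 2P − Q = 0.407186, giving −½ ln(0.407186) = 0.449243.
1 − 2Q = 0.872256, giving −¼ ln(0.872256) = 0.034168.
d = 0.449243 + 0.034168 = 0.483411.
Under a molecular clock d = 2μt, so t = d/(2μ) = 0.483411 / (2 × 0.0137) = 17.64 Myr.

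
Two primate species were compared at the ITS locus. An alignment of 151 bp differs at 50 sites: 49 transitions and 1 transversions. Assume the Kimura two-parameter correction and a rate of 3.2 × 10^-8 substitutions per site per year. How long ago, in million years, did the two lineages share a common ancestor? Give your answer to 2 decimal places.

P = 49/151 ≈ 0.324503 and Q = 1/151 ≈ 0.006623.
Under the Kimura two-parameter model, d = −½ ln(1 − 2P − Q) − ¼ ln(1 − 2Q).
1 − 2P − Q = 0.344371, giving −½ ln(0.344371) = 0.533018.
1 − 2Q = 0.986754, giving −¼ ln(0.986754) = 0.003334.
d = 0.533018 + 0.003334 = 0.536352.
Under a molecular clock d = 2μt, so t = d/(2μ) = 0.536352 / (2 × 3.2 × 10^-8) = 8.38 million years.

8.38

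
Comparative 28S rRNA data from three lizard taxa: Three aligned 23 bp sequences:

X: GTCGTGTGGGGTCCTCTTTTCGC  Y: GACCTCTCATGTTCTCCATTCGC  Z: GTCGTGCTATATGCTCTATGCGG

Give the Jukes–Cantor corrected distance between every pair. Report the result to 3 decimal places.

d(X,Y) = 0.553, d(X,Z) = 0.553, d(Y,Z) = 0.650

X–Y: 9/23 sites differ → p ≈ 0.391304, d = −0.75 ln(1 − 0.521739) = 0.553199 ≈ 0.553.
X–Z: 9/23 sites differ → p ≈ 0.391304, d = −0.75 ln(1 − 0.521739) = 0.553199 ≈ 0.553.
Y–Z: 10/23 sites differ → p ≈ 0.434783, d = −0.75 ln(1 − 0.579711) = 0.650110 ≈ 0.650.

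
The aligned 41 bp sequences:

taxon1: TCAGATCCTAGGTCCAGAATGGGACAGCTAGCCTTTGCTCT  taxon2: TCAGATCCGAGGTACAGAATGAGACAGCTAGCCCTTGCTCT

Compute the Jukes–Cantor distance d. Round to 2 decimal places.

0.10

The sequences differ at 4 of 41 sites (9, 14, 22, 34), so p = 4/41 ≈ 0.097561.
d = −(3/4) ln(1 − 4p/3) = −0.75 ln(1 − 0.130081) = −0.75 ln(0.869919)
  = −0.75 × (-0.139355) = 0.104516 substitutions/site.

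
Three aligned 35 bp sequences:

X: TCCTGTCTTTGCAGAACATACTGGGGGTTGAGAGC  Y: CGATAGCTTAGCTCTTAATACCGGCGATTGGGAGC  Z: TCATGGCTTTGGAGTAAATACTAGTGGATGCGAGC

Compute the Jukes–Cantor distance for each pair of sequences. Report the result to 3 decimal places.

X–Y: 15/35 sites differ → p ≈ 0.428571, d = −0.75 ln(1 − 0.571428) = 0.635472 ≈ 0.635.
X–Z: 9/35 sites differ → p ≈ 0.257143, d = −0.75 ln(1 − 0.342857) = 0.314890 ≈ 0.315.
Y–Z: 14/35 sites differ → p = 0.4, d = −0.75 ln(1 − 0.533333) = 0.571605 ≈ 0.572.

d(X,Y) = 0.635, d(X,Z) = 0.315, d(Y,Z) = 0.572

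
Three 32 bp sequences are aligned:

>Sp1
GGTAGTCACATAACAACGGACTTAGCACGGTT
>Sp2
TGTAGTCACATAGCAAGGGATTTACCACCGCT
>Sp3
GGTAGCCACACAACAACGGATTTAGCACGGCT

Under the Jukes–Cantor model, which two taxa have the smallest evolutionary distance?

Sp1 and Sp3

Sp1–Sp2: 7/32 differ, p = 0.219, d = 0.259.
Sp1–Sp3: 4/32 differ, p = 0.125, d = 0.137.
Sp2–Sp3: 7/32 differ, p = 0.219, d = 0.259.
The smallest distance is between Sp1 and Sp3.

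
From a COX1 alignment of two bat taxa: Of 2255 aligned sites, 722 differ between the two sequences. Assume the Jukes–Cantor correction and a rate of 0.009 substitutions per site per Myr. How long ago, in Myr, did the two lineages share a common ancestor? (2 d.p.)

p = 722/2255 ≈ 0.320177.
d = −(3/4) ln(1 − 4p/3) = −0.75 ln(1 − 0.426903) = −0.75 ln(0.573097)
  = −0.75 × (-0.556700) = 0.417525 substitutions/site.
Under a molecular clock d = 2μt, so t = d/(2μ) = 0.417525 / (2 × 0.009) = 23.20 Myr.

23.20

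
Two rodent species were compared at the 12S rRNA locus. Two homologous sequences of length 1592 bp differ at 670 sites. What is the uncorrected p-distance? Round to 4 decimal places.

0.4209

p = 670/1592 = 0.420854… ≈ 0.4209 (to 4 d.p.).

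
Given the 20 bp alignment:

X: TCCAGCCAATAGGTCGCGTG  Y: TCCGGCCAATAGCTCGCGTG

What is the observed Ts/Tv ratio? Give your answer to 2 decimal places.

1.00

Transitions are A↔G and C↔T; transversions are all other mismatches.
Transitions: 1. Transversions: 1.
R = 1/1 = 1.00.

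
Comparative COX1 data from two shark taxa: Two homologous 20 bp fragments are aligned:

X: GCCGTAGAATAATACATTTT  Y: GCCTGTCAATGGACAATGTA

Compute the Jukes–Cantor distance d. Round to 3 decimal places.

0.991

The sequences differ at 11 of 20 sites, so p = 11/20 = 0.55.
d = −(3/4) ln(1 − 4p/3) = −0.75 ln(1 − 0.733333) = −0.75 ln(0.266667)
  = −0.75 × (-1.321755) = 0.991316 substitutions/site.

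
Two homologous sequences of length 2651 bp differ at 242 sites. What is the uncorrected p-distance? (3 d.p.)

0.091

p = 242/2651 = 0.091286… ≈ 0.091 (to 3 d.p.).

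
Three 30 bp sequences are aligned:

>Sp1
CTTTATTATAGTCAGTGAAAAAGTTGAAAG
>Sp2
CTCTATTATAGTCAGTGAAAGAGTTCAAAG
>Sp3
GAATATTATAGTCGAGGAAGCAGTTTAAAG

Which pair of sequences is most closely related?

Sp1–Sp2: 3/30 differ, p = 0.100, d = 0.107.
Sp1–Sp3: 9/30 differ, p = 0.300, d = 0.383.
Sp2–Sp3: 9/30 differ, p = 0.300, d = 0.383.
The smallest distance is between Sp1 and Sp2.

Sp1 and Sp2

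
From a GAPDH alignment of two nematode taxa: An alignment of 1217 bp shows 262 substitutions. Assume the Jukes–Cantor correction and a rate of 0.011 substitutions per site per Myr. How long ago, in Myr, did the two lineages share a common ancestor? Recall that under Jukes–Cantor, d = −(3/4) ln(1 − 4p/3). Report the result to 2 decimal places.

p = 262/1217 ≈ 0.215283.
d = −(3/4) ln(1 − 4p/3) = −0.75 ln(1 − 0.287044) = −0.75 ln(0.712956)
  = −0.75 × (-0.338336) = 0.253752 substitutions/site.
Under a molecular clock d = 2μt, so t = d/(2μ) = 0.253752 / (2 × 0.011) = 11.53 Myr.

11.53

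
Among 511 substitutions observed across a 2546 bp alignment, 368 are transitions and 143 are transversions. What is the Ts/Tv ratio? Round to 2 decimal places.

R = 368/143 = 2.573426… ≈ 2.57 (to 2 d.p.).

2.57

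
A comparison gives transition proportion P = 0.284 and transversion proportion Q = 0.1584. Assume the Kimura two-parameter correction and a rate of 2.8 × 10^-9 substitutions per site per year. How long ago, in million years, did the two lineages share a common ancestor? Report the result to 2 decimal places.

Under the Kimura two-parameter model, d = −½ ln(1 − 2P − Q) − ¼ ln(1 − 2Q).
1 − 2P − Q = 0.2736, giving −½ ln(0.2736) = 0.648044.
1 − 2Q = 0.6832, giving −¼ ln(0.6832) = 0.095242.
d = 0.648044 + 0.095242 = 0.743286.
Under a molecular clock d = 2μt, so t = d/(2μ) = 0.743286 / (2 × 2.8 × 10^-9) = 132.73 million years.

132.73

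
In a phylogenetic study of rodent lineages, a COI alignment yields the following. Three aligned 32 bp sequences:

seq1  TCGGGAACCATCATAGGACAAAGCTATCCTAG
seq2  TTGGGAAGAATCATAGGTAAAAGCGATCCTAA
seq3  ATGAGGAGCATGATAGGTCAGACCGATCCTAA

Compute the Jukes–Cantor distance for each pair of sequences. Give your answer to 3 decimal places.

d(seq1,seq2) = 0.259, d(seq1,seq3) = 0.460, d(seq2,seq3) = 0.304

seq1–seq2: 7/32 sites differ → p = 0.21875, d = −0.75 ln(1 − 0.291667) = 0.258631 ≈ 0.259.
seq1–seq3: 11/32 sites differ → p = 0.34375, d = −0.75 ln(1 − 0.458333) = 0.459828 ≈ 0.460.
seq2–seq3: 8/32 sites differ → p = 0.25, d = −0.75 ln(1 − 0.333333) = 0.304098 ≈ 0.304.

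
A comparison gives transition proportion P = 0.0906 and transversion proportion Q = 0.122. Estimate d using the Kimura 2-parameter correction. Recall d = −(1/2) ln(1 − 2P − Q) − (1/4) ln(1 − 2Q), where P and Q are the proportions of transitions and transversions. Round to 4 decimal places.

0.2506

Under the Kimura two-parameter model, d = −½ ln(1 − 2P − Q) − ¼ ln(1 − 2Q).
1 − 2P − Q = 0.6968, giving −½ ln(0.6968) = 0.180628.
1 − 2Q = 0.756, giving −¼ ln(0.756) = 0.069928.
d = 0.180628 + 0.069928 = 0.250556.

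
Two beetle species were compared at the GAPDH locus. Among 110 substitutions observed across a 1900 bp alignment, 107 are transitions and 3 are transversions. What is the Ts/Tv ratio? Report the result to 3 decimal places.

R = 107/3 = 35.666666… ≈ 35.667 (to 3 d.p.).

35.667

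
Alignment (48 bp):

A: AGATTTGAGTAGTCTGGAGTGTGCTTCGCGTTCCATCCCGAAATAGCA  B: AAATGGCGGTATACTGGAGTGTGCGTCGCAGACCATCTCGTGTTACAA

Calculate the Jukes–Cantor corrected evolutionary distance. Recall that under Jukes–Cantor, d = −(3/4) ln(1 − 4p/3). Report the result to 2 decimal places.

The sequences differ at 17 of 48 sites, so p = 17/48 ≈ 0.354167.
d = −(3/4) ln(1 − 4p/3) = −0.75 ln(1 − 0.472223) = −0.75 ln(0.527777)
  = −0.75 × (-0.639081) = 0.479311 substitutions/site.

0.48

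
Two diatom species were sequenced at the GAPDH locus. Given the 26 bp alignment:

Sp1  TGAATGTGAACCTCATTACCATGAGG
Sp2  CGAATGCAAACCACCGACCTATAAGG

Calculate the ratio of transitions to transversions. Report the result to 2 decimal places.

Transitions are A↔G and C↔T; transversions are all other mismatches.
Transitions: 5. Transversions: 5.
R = 5/5 = 1.00.

1.00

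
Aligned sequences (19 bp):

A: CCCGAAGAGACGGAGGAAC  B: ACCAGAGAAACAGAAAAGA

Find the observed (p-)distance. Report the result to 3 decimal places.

0.474

The sequences differ at 9 of 19 positions (sites 1, 4, 5, 9, 12, 15, 16, 18, 19).
p = 9/19 = 0.473684… ≈ 0.474 (to 3 d.p.).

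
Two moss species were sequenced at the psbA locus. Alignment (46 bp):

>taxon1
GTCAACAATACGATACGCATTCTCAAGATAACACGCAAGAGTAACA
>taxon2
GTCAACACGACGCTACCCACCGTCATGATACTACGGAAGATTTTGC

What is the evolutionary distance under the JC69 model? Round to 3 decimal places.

The sequences differ at 16 of 46 sites, so p = 16/46 ≈ 0.347826.
d = −(3/4) ln(1 − 4p/3) = −0.75 ln(1 − 0.463768) = −0.75 ln(0.536232)
  = −0.75 × (-0.623188) = 0.467391 substitutions/site.

0.467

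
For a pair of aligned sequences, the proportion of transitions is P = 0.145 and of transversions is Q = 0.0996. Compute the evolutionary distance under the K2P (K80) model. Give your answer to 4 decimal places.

0.3024

Under the Kimura two-parameter model, d = −½ ln(1 − 2P − Q) − ¼ ln(1 − 2Q).
1 − 2P − Q = 0.6104, giving −½ ln(0.6104) = 0.246820.
1 − 2Q = 0.8008, giving −¼ ln(0.8008) = 0.055536.
d = 0.246820 + 0.055536 = 0.302356.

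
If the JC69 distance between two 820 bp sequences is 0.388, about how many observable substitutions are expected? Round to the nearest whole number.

248

Invert JC69: p = (3/4)(1 − e^(−4d/3)) = 0.75 × (1 − e^(-0.517333)) = 0.75 × (1 − 0.596108) = 0.302919.
Expected differing sites = pL ≈ 0.302919 × 820 = 248.39358 ≈ 248.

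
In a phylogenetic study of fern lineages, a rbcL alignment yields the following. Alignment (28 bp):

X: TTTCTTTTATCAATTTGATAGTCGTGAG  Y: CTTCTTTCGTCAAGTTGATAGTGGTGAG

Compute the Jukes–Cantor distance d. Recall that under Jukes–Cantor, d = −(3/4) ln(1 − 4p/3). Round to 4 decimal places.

0.2040

The sequences differ at 5 of 28 sites (1, 8, 9, 14, 23), so p = 5/28 ≈ 0.178571.
d = −(3/4) ln(1 − 4p/3) = −0.75 ln(1 − 0.238095) = −0.75 ln(0.761905)
  = −0.75 × (-0.271933) = 0.203950 substitutions/site.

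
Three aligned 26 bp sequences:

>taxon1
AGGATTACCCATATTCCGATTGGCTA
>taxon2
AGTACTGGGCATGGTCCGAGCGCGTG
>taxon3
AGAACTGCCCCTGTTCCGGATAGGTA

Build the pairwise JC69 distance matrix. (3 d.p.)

taxon1–taxon2: 12/26 sites differ → p ≈ 0.461538, d = −0.75 ln(1 − 0.615384) = 0.716632 ≈ 0.717.
taxon1–taxon3: 9/26 sites differ → p ≈ 0.346154, d = −0.75 ln(1 − 0.461539) = 0.464280 ≈ 0.464.
taxon2–taxon3: 11/26 sites differ → p ≈ 0.423077, d = −0.75 ln(1 − 0.564103) = 0.622762 ≈ 0.623.

d(taxon1,taxon2) = 0.717, d(taxon1,taxon3) = 0.464, d(taxon2,taxon3) = 0.623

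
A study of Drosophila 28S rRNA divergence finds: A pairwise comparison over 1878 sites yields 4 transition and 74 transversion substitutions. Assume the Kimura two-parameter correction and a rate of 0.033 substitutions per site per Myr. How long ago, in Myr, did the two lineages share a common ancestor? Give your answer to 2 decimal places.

0.65

P = 4/1878 ≈ 0.00213 and Q = 74/1878 ≈ 0.039404.
Under the Kimura two-parameter model, d = −½ ln(1 − 2P − Q) − ¼ ln(1 − 2Q).
1 − 2P − Q = 0.956336, giving −½ ln(0.956336) = 0.022323.
1 − 2Q = 0.921192, giving −¼ ln(0.921192) = 0.020522.
d = 0.022323 + 0.020522 = 0.042845.
Under a molecular clock d = 2μt, so t = d/(2μ) = 0.042845 / (2 × 0.033) = 0.65 Myr.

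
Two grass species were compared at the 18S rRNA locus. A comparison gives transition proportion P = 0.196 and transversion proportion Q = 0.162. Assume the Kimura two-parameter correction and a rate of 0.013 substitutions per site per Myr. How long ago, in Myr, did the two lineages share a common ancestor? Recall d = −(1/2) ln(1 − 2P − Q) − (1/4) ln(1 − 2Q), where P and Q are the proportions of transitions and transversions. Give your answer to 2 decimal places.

19.29

Under the Kimura two-parameter model, d = −½ ln(1 − 2P − Q) − ¼ ln(1 − 2Q).
1 − 2P − Q = 0.446, giving −½ ln(0.446) = 0.403718.
1 − 2Q = 0.676, giving −¼ ln(0.676) = 0.097891.
d = 0.403718 + 0.097891 = 0.501609.
Under a molecular clock d = 2μt, so t = d/(2μ) = 0.501609 / (2 × 0.013) = 19.29 Myr.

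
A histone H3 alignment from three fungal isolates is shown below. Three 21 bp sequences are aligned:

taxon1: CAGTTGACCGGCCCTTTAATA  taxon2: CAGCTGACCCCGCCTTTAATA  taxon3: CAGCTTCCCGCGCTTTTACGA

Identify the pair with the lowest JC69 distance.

taxon1–taxon2: 4/21 differ, p = 0.190, d = 0.220.
taxon1–taxon3: 8/21 differ, p = 0.381, d = 0.532.
taxon2–taxon3: 6/21 differ, p = 0.286, d = 0.360.
The smallest distance is between taxon1 and taxon2.

taxon1 and taxon2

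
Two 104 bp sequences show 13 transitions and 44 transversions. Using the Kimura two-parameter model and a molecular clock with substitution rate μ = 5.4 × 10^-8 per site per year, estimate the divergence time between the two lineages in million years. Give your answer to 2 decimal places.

P = 13/104 = 0.125 and Q = 44/104 ≈ 0.423077.
Under the Kimura two-parameter model, d = −½ ln(1 − 2P − Q) − ¼ ln(1 − 2Q).
1 − 2P − Q = 0.326923, giving −½ ln(0.326923) = 0.559015.
1 − 2Q = 0.153846, giving −¼ ln(0.153846) = 0.467951.
d = 0.559015 + 0.467951 = 1.026966.
Under a molecular clock d = 2μt, so t = d/(2μ) = 1.026966 / (2 × 5.4 × 10^-8) = 9.51 million years.

9.51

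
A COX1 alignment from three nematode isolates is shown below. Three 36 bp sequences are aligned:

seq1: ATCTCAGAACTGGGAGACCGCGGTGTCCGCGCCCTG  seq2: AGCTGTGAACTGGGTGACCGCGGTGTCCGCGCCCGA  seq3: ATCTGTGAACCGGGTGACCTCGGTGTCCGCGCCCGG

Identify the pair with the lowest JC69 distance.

seq1–seq2: 6/36 differ, p = 0.167, d = 0.188.
seq1–seq3: 6/36 differ, p = 0.167, d = 0.188.
seq2–seq3: 4/36 differ, p = 0.111, d = 0.120.
The smallest distance is between seq2 and seq3.

seq2 and seq3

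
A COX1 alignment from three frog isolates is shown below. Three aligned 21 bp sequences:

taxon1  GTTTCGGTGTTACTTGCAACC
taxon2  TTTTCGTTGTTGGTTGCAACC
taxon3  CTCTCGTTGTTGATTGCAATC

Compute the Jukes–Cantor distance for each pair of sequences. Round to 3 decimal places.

d(taxon1,taxon2) = 0.220, d(taxon1,taxon3) = 0.360, d(taxon2,taxon3) = 0.220

taxon1–taxon2: 4/21 sites differ → p ≈ 0.190476, d = −0.75 ln(1 − 0.253968) = 0.219740 ≈ 0.220.
taxon1–taxon3: 6/21 sites differ → p ≈ 0.285714, d = −0.75 ln(1 − 0.380952) = 0.359679 ≈ 0.360.
taxon2–taxon3: 4/21 sites differ → p ≈ 0.190476, d = −0.75 ln(1 − 0.253968) = 0.219740 ≈ 0.220.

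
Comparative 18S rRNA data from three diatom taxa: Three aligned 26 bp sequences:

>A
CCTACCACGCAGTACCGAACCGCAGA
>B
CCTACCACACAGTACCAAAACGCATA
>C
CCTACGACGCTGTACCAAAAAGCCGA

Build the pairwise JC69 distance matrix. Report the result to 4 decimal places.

d(A,B) = 0.1722, d(A,C) = 0.2758, d(B,C) = 0.2758

A–B: 4/26 sites differ → p ≈ 0.153846, d = −0.75 ln(1 − 0.205128) = 0.172181 ≈ 0.1722.
A–C: 6/26 sites differ → p ≈ 0.230769, d = −0.75 ln(1 − 0.307692) = 0.275793 ≈ 0.2758.
B–C: 6/26 sites differ → p ≈ 0.230769, d = −0.75 ln(1 − 0.307692) = 0.275793 ≈ 0.2758.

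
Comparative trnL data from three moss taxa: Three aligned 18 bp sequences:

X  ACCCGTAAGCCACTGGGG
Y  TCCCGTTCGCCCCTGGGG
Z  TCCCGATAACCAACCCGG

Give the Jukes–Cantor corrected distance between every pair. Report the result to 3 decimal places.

d(X,Y) = 0.264, d(X,Z) = 0.673, d(Y,Z) = 0.673

X–Y: 4/18 sites differ → p ≈ 0.222222, d = −0.75 ln(1 − 0.296296) = 0.263548 ≈ 0.264.
X–Z: 8/18 sites differ → p ≈ 0.444444, d = −0.75 ln(1 − 0.592592) = 0.673455 ≈ 0.673.
Y–Z: 8/18 sites differ → p ≈ 0.444444, d = −0.75 ln(1 − 0.592592) = 0.673455 ≈ 0.673.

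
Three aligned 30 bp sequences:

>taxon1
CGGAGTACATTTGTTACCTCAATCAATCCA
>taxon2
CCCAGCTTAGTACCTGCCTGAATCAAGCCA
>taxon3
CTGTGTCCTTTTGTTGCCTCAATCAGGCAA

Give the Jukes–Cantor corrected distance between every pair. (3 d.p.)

d(taxon1,taxon2) = 0.572, d(taxon1,taxon3) = 0.330, d(taxon2,taxon3) = 0.730

taxon1–taxon2: 12/30 sites differ → p = 0.4, d = −0.75 ln(1 − 0.533333) = 0.571605 ≈ 0.572.
taxon1–taxon3: 8/30 sites differ → p ≈ 0.266667, d = −0.75 ln(1 − 0.355556) = 0.329526 ≈ 0.330.
taxon2–taxon3: 14/30 sites differ → p ≈ 0.466667, d = −0.75 ln(1 − 0.622223) = 0.730088 ≈ 0.730.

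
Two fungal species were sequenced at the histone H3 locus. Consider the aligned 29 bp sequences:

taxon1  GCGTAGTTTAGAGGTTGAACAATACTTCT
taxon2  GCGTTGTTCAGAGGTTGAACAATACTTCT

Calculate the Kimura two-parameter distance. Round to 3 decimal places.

0.072

Of 29 sites, 1 differences are transitions and 1 are transversions, so P = 1/29 ≈ 0.034483 and Q = 1/29 ≈ 0.034483.
Under the Kimura two-parameter model, d = −½ ln(1 − 2P − Q) − ¼ ln(1 − 2Q).
1 − 2P − Q = 0.896551, giving −½ ln(0.896551) = 0.054600.
1 − 2Q = 0.931034, giving −¼ ln(0.931034) = 0.017865.
d = 0.054600 + 0.017865 = 0.072465.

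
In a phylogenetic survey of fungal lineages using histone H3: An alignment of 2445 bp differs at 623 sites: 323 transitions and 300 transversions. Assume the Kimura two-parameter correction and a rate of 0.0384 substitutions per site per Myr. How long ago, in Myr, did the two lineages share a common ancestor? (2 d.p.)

4.10

P = 323/2445 ≈ 0.132106 and Q = 300/2445 ≈ 0.122699.
Under the Kimura two-parameter model, d = −½ ln(1 − 2P − Q) − ¼ ln(1 − 2Q).
1 − 2P − Q = 0.613089, giving −½ ln(0.613089) = 0.244623.
1 − 2Q = 0.754602, giving −¼ ln(0.754602) = 0.070391.
d = 0.244623 + 0.070391 = 0.315014.
Under a molecular clock d = 2μt, so t = d/(2μ) = 0.315014 / (2 × 0.0384) = 4.10 Myr.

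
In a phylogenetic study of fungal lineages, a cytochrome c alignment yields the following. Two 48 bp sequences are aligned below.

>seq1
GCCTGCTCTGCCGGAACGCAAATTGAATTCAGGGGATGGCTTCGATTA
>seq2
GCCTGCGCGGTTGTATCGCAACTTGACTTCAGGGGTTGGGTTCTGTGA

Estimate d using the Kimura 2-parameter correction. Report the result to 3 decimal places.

Of 48 sites, 3 differences are transitions and 10 are transversions, so P = 3/48 = 0.0625 and Q = 10/48 ≈ 0.208333.
Under the Kimura two-parameter model, d = −½ ln(1 − 2P − Q) − ¼ ln(1 − 2Q).
1 − 2P − Q = 0.666667, giving −½ ln(0.666667) = 0.202732.
1 − 2Q = 0.583334, giving −¼ ln(0.583334) = 0.134749.
d = 0.202732 + 0.134749 = 0.337481.

0.337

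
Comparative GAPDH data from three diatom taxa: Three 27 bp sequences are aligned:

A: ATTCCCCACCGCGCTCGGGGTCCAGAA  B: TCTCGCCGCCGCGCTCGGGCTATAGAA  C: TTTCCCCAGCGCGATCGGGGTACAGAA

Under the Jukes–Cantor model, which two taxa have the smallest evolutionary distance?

A and C

A–B: 7/27 differ, p = 0.259, d = 0.318.
A–C: 4/27 differ, p = 0.148, d = 0.165.
B–C: 7/27 differ, p = 0.259, d = 0.318.
The smallest distance is between A and C.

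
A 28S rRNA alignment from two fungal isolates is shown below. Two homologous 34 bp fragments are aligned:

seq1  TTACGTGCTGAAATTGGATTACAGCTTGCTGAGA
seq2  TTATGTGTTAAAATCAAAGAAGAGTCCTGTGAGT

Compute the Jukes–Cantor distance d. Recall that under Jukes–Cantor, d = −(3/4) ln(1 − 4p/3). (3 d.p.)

0.665

The sequences differ at 15 of 34 sites, so p = 15/34 ≈ 0.441176.
d = −(3/4) ln(1 − 4p/3) = −0.75 ln(1 − 0.588235) = −0.75 ln(0.411765)
  = −0.75 × (-0.887302) = 0.665477 substitutions/site.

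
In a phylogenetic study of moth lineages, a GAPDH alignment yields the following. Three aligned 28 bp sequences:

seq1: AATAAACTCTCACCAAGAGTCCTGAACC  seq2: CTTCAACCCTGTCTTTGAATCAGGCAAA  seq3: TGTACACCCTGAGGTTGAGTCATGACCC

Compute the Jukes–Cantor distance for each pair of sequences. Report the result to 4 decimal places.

d(seq1,seq2) = 0.9396, d(seq1,seq3) = 0.5565, d(seq2,seq3) = 0.7238

seq1–seq2: 15/28 sites differ → p ≈ 0.535714, d = −0.75 ln(1 − 0.714285) = 0.939570 ≈ 0.9396.
seq1–seq3: 11/28 sites differ → p ≈ 0.392857, d = −0.75 ln(1 − 0.523809) = 0.556452 ≈ 0.5565.
seq2–seq3: 13/28 sites differ → p ≈ 0.464286, d = −0.75 ln(1 − 0.619048) = 0.723811 ≈ 0.7238.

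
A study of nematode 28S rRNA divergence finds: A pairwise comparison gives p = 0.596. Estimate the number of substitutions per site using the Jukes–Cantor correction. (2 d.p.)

d = −(3/4) ln(1 − 4p/3) = −0.75 ln(1 − 0.794667) = −0.75 ln(0.205333)
  = −0.75 × (-1.583122) = 1.187342 substitutions/site.

1.19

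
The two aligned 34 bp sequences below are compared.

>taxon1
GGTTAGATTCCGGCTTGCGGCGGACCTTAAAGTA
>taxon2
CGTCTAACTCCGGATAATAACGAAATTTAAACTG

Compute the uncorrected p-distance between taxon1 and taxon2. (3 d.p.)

The sequences differ at 16 of 34 positions.
p = 16/34 = 0.470588… ≈ 0.471 (to 3 d.p.).

0.471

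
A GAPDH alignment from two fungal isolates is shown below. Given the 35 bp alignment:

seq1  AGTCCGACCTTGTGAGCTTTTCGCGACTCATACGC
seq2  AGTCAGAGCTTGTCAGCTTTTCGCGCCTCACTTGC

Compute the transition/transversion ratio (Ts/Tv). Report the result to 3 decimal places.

0.400

Transitions are A↔G and C↔T; transversions are all other mismatches.
Transitions: 2. Transversions: 5.
R = 2/5 = 0.400.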